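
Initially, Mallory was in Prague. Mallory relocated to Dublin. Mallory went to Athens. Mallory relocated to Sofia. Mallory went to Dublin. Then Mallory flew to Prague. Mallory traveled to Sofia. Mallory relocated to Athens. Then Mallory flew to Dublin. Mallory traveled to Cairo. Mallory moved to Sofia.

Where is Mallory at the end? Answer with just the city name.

Tracking Mallory's location:
Start: Mallory is in Prague.
After move 1: Prague -> Dublin. Mallory is in Dublin.
After move 2: Dublin -> Athens. Mallory is in Athens.
After move 3: Athens -> Sofia. Mallory is in Sofia.
After move 4: Sofia -> Dublin. Mallory is in Dublin.
After move 5: Dublin -> Prague. Mallory is in Prague.
After move 6: Prague -> Sofia. Mallory is in Sofia.
After move 7: Sofia -> Athens. Mallory is in Athens.
After move 8: Athens -> Dublin. Mallory is in Dublin.
After move 9: Dublin -> Cairo. Mallory is in Cairo.
After move 10: Cairo -> Sofia. Mallory is in Sofia.

Answer: Sofia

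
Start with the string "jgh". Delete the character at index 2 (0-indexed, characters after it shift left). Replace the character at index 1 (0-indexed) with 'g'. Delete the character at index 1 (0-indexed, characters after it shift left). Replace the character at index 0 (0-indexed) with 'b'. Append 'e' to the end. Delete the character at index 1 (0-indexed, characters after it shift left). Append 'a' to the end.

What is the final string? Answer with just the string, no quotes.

Answer: ba

Derivation:
Applying each edit step by step:
Start: "jgh"
Op 1 (delete idx 2 = 'h'): "jgh" -> "jg"
Op 2 (replace idx 1: 'g' -> 'g'): "jg" -> "jg"
Op 3 (delete idx 1 = 'g'): "jg" -> "j"
Op 4 (replace idx 0: 'j' -> 'b'): "j" -> "b"
Op 5 (append 'e'): "b" -> "be"
Op 6 (delete idx 1 = 'e'): "be" -> "b"
Op 7 (append 'a'): "b" -> "ba"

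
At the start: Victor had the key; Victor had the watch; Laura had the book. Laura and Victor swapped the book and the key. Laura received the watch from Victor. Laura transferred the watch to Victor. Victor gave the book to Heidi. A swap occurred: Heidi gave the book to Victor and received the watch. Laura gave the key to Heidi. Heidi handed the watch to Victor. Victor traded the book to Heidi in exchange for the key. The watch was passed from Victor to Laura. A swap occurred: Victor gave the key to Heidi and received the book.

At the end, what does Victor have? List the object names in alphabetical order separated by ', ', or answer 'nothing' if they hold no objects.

Tracking all object holders:
Start: key:Victor, watch:Victor, book:Laura
Event 1 (swap book<->key: now book:Victor, key:Laura). State: key:Laura, watch:Victor, book:Victor
Event 2 (give watch: Victor -> Laura). State: key:Laura, watch:Laura, book:Victor
Event 3 (give watch: Laura -> Victor). State: key:Laura, watch:Victor, book:Victor
Event 4 (give book: Victor -> Heidi). State: key:Laura, watch:Victor, book:Heidi
Event 5 (swap book<->watch: now book:Victor, watch:Heidi). State: key:Laura, watch:Heidi, book:Victor
Event 6 (give key: Laura -> Heidi). State: key:Heidi, watch:Heidi, book:Victor
Event 7 (give watch: Heidi -> Victor). State: key:Heidi, watch:Victor, book:Victor
Event 8 (swap book<->key: now book:Heidi, key:Victor). State: key:Victor, watch:Victor, book:Heidi
Event 9 (give watch: Victor -> Laura). State: key:Victor, watch:Laura, book:Heidi
Event 10 (swap key<->book: now key:Heidi, book:Victor). State: key:Heidi, watch:Laura, book:Victor

Final state: key:Heidi, watch:Laura, book:Victor
Victor holds: book.

Answer: book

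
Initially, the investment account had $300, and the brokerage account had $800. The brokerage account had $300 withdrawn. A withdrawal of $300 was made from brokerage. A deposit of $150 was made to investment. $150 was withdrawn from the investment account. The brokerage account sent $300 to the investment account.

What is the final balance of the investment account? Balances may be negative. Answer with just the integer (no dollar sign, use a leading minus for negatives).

Tracking account balances step by step:
Start: investment=300, brokerage=800
Event 1 (withdraw 300 from brokerage): brokerage: 800 - 300 = 500. Balances: investment=300, brokerage=500
Event 2 (withdraw 300 from brokerage): brokerage: 500 - 300 = 200. Balances: investment=300, brokerage=200
Event 3 (deposit 150 to investment): investment: 300 + 150 = 450. Balances: investment=450, brokerage=200
Event 4 (withdraw 150 from investment): investment: 450 - 150 = 300. Balances: investment=300, brokerage=200
Event 5 (transfer 300 brokerage -> investment): brokerage: 200 - 300 = -100, investment: 300 + 300 = 600. Balances: investment=600, brokerage=-100

Final balance of investment: 600

Answer: 600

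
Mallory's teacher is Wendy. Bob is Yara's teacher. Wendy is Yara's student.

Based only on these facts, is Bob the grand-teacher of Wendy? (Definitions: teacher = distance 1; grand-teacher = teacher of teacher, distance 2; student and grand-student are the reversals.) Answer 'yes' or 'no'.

Reconstructing the teacher chain from the given facts:
  Bob -> Yara -> Wendy -> Mallory
(each arrow means 'teacher of the next')
Positions in the chain (0 = top):
  position of Bob: 0
  position of Yara: 1
  position of Wendy: 2
  position of Mallory: 3

Bob is at position 0, Wendy is at position 2; signed distance (j - i) = 2.
'grand-teacher' requires j - i = 2. Actual distance is 2, so the relation HOLDS.

Answer: yes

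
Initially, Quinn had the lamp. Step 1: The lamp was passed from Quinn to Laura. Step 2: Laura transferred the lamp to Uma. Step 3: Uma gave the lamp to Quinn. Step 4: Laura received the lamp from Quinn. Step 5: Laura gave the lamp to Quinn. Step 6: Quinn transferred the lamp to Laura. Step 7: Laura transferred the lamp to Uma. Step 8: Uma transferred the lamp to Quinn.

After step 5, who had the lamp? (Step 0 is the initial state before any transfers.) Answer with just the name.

Answer: Quinn

Derivation:
Tracking the lamp holder through step 5:
After step 0 (start): Quinn
After step 1: Laura
After step 2: Uma
After step 3: Quinn
After step 4: Laura
After step 5: Quinn

At step 5, the holder is Quinn.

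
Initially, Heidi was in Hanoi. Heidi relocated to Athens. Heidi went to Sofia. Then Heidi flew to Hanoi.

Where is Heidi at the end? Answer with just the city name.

Answer: Hanoi

Derivation:
Tracking Heidi's location:
Start: Heidi is in Hanoi.
After move 1: Hanoi -> Athens. Heidi is in Athens.
After move 2: Athens -> Sofia. Heidi is in Sofia.
After move 3: Sofia -> Hanoi. Heidi is in Hanoi.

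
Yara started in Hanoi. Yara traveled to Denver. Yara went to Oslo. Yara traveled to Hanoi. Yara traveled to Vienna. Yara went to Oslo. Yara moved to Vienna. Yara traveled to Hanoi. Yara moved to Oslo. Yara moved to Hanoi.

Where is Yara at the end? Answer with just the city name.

Answer: Hanoi

Derivation:
Tracking Yara's location:
Start: Yara is in Hanoi.
After move 1: Hanoi -> Denver. Yara is in Denver.
After move 2: Denver -> Oslo. Yara is in Oslo.
After move 3: Oslo -> Hanoi. Yara is in Hanoi.
After move 4: Hanoi -> Vienna. Yara is in Vienna.
After move 5: Vienna -> Oslo. Yara is in Oslo.
After move 6: Oslo -> Vienna. Yara is in Vienna.
After move 7: Vienna -> Hanoi. Yara is in Hanoi.
After move 8: Hanoi -> Oslo. Yara is in Oslo.
After move 9: Oslo -> Hanoi. Yara is in Hanoi.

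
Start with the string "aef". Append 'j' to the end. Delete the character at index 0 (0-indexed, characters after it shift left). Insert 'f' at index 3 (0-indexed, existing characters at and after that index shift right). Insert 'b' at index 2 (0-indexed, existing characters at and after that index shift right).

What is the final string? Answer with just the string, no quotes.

Applying each edit step by step:
Start: "aef"
Op 1 (append 'j'): "aef" -> "aefj"
Op 2 (delete idx 0 = 'a'): "aefj" -> "efj"
Op 3 (insert 'f' at idx 3): "efj" -> "efjf"
Op 4 (insert 'b' at idx 2): "efjf" -> "efbjf"

Answer: efbjf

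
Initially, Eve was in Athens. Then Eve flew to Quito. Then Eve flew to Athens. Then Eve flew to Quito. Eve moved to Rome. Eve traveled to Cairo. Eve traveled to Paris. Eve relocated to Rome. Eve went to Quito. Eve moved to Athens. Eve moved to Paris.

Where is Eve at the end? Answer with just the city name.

Tracking Eve's location:
Start: Eve is in Athens.
After move 1: Athens -> Quito. Eve is in Quito.
After move 2: Quito -> Athens. Eve is in Athens.
After move 3: Athens -> Quito. Eve is in Quito.
After move 4: Quito -> Rome. Eve is in Rome.
After move 5: Rome -> Cairo. Eve is in Cairo.
After move 6: Cairo -> Paris. Eve is in Paris.
After move 7: Paris -> Rome. Eve is in Rome.
After move 8: Rome -> Quito. Eve is in Quito.
After move 9: Quito -> Athens. Eve is in Athens.
After move 10: Athens -> Paris. Eve is in Paris.

Answer: Paris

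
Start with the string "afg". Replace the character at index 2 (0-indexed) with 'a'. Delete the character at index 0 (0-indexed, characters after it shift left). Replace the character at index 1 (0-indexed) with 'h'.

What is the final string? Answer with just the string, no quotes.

Applying each edit step by step:
Start: "afg"
Op 1 (replace idx 2: 'g' -> 'a'): "afg" -> "afa"
Op 2 (delete idx 0 = 'a'): "afa" -> "fa"
Op 3 (replace idx 1: 'a' -> 'h'): "fa" -> "fh"

Answer: fh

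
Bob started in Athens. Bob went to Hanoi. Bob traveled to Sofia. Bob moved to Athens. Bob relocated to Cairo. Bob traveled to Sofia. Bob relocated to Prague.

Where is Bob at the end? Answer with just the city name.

Answer: Prague

Derivation:
Tracking Bob's location:
Start: Bob is in Athens.
After move 1: Athens -> Hanoi. Bob is in Hanoi.
After move 2: Hanoi -> Sofia. Bob is in Sofia.
After move 3: Sofia -> Athens. Bob is in Athens.
After move 4: Athens -> Cairo. Bob is in Cairo.
After move 5: Cairo -> Sofia. Bob is in Sofia.
After move 6: Sofia -> Prague. Bob is in Prague.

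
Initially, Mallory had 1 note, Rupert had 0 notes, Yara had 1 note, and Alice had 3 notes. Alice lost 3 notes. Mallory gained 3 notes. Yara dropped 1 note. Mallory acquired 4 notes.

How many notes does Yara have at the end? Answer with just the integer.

Answer: 0

Derivation:
Tracking counts step by step:
Start: Mallory=1, Rupert=0, Yara=1, Alice=3
Event 1 (Alice -3): Alice: 3 -> 0. State: Mallory=1, Rupert=0, Yara=1, Alice=0
Event 2 (Mallory +3): Mallory: 1 -> 4. State: Mallory=4, Rupert=0, Yara=1, Alice=0
Event 3 (Yara -1): Yara: 1 -> 0. State: Mallory=4, Rupert=0, Yara=0, Alice=0
Event 4 (Mallory +4): Mallory: 4 -> 8. State: Mallory=8, Rupert=0, Yara=0, Alice=0

Yara's final count: 0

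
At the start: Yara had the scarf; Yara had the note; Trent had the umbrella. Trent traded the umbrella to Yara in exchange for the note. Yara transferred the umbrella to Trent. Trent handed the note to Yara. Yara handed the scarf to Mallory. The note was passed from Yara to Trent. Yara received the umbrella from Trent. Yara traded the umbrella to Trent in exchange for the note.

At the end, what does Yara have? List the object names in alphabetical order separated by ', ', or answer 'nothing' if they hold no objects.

Tracking all object holders:
Start: scarf:Yara, note:Yara, umbrella:Trent
Event 1 (swap umbrella<->note: now umbrella:Yara, note:Trent). State: scarf:Yara, note:Trent, umbrella:Yara
Event 2 (give umbrella: Yara -> Trent). State: scarf:Yara, note:Trent, umbrella:Trent
Event 3 (give note: Trent -> Yara). State: scarf:Yara, note:Yara, umbrella:Trent
Event 4 (give scarf: Yara -> Mallory). State: scarf:Mallory, note:Yara, umbrella:Trent
Event 5 (give note: Yara -> Trent). State: scarf:Mallory, note:Trent, umbrella:Trent
Event 6 (give umbrella: Trent -> Yara). State: scarf:Mallory, note:Trent, umbrella:Yara
Event 7 (swap umbrella<->note: now umbrella:Trent, note:Yara). State: scarf:Mallory, note:Yara, umbrella:Trent

Final state: scarf:Mallory, note:Yara, umbrella:Trent
Yara holds: note.

Answer: note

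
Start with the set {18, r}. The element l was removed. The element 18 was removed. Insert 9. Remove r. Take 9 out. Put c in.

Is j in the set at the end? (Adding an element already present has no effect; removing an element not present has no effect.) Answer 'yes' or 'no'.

Tracking the set through each operation:
Start: {18, r}
Event 1 (remove l): not present, no change. Set: {18, r}
Event 2 (remove 18): removed. Set: {r}
Event 3 (add 9): added. Set: {9, r}
Event 4 (remove r): removed. Set: {9}
Event 5 (remove 9): removed. Set: {}
Event 6 (add c): added. Set: {c}

Final set: {c} (size 1)
j is NOT in the final set.

Answer: no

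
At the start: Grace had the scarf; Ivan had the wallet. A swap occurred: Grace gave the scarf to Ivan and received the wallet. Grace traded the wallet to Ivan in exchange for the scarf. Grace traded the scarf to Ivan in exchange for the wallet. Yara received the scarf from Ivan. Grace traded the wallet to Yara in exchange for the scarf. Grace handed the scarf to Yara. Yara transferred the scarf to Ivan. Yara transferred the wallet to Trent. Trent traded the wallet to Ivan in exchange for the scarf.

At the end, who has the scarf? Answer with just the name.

Tracking all object holders:
Start: scarf:Grace, wallet:Ivan
Event 1 (swap scarf<->wallet: now scarf:Ivan, wallet:Grace). State: scarf:Ivan, wallet:Grace
Event 2 (swap wallet<->scarf: now wallet:Ivan, scarf:Grace). State: scarf:Grace, wallet:Ivan
Event 3 (swap scarf<->wallet: now scarf:Ivan, wallet:Grace). State: scarf:Ivan, wallet:Grace
Event 4 (give scarf: Ivan -> Yara). State: scarf:Yara, wallet:Grace
Event 5 (swap wallet<->scarf: now wallet:Yara, scarf:Grace). State: scarf:Grace, wallet:Yara
Event 6 (give scarf: Grace -> Yara). State: scarf:Yara, wallet:Yara
Event 7 (give scarf: Yara -> Ivan). State: scarf:Ivan, wallet:Yara
Event 8 (give wallet: Yara -> Trent). State: scarf:Ivan, wallet:Trent
Event 9 (swap wallet<->scarf: now wallet:Ivan, scarf:Trent). State: scarf:Trent, wallet:Ivan

Final state: scarf:Trent, wallet:Ivan
The scarf is held by Trent.

Answer: Trent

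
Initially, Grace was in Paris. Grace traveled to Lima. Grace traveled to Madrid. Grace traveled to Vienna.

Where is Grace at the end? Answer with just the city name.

Tracking Grace's location:
Start: Grace is in Paris.
After move 1: Paris -> Lima. Grace is in Lima.
After move 2: Lima -> Madrid. Grace is in Madrid.
After move 3: Madrid -> Vienna. Grace is in Vienna.

Answer: Vienna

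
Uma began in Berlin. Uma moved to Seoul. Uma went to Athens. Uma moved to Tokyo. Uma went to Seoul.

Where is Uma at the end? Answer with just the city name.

Tracking Uma's location:
Start: Uma is in Berlin.
After move 1: Berlin -> Seoul. Uma is in Seoul.
After move 2: Seoul -> Athens. Uma is in Athens.
After move 3: Athens -> Tokyo. Uma is in Tokyo.
After move 4: Tokyo -> Seoul. Uma is in Seoul.

Answer: Seoul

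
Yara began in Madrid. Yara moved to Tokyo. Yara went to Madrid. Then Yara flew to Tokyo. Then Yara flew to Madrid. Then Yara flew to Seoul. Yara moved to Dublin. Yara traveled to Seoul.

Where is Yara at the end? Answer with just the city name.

Answer: Seoul

Derivation:
Tracking Yara's location:
Start: Yara is in Madrid.
After move 1: Madrid -> Tokyo. Yara is in Tokyo.
After move 2: Tokyo -> Madrid. Yara is in Madrid.
After move 3: Madrid -> Tokyo. Yara is in Tokyo.
After move 4: Tokyo -> Madrid. Yara is in Madrid.
After move 5: Madrid -> Seoul. Yara is in Seoul.
After move 6: Seoul -> Dublin. Yara is in Dublin.
After move 7: Dublin -> Seoul. Yara is in Seoul.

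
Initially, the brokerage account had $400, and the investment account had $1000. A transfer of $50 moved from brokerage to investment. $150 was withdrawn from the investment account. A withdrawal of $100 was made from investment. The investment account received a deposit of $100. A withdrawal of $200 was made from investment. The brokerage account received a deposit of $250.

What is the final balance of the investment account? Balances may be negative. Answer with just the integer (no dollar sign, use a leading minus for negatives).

Tracking account balances step by step:
Start: brokerage=400, investment=1000
Event 1 (transfer 50 brokerage -> investment): brokerage: 400 - 50 = 350, investment: 1000 + 50 = 1050. Balances: brokerage=350, investment=1050
Event 2 (withdraw 150 from investment): investment: 1050 - 150 = 900. Balances: brokerage=350, investment=900
Event 3 (withdraw 100 from investment): investment: 900 - 100 = 800. Balances: brokerage=350, investment=800
Event 4 (deposit 100 to investment): investment: 800 + 100 = 900. Balances: brokerage=350, investment=900
Event 5 (withdraw 200 from investment): investment: 900 - 200 = 700. Balances: brokerage=350, investment=700
Event 6 (deposit 250 to brokerage): brokerage: 350 + 250 = 600. Balances: brokerage=600, investment=700

Final balance of investment: 700

Answer: 700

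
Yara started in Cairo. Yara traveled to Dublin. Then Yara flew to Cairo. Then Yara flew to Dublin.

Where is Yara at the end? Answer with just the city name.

Tracking Yara's location:
Start: Yara is in Cairo.
After move 1: Cairo -> Dublin. Yara is in Dublin.
After move 2: Dublin -> Cairo. Yara is in Cairo.
After move 3: Cairo -> Dublin. Yara is in Dublin.

Answer: Dublin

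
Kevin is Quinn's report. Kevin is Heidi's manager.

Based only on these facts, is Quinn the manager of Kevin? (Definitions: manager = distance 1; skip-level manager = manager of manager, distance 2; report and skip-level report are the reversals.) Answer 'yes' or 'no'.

Reconstructing the manager chain from the given facts:
  Quinn -> Kevin -> Heidi
(each arrow means 'manager of the next')
Positions in the chain (0 = top):
  position of Quinn: 0
  position of Kevin: 1
  position of Heidi: 2

Quinn is at position 0, Kevin is at position 1; signed distance (j - i) = 1.
'manager' requires j - i = 1. Actual distance is 1, so the relation HOLDS.

Answer: yes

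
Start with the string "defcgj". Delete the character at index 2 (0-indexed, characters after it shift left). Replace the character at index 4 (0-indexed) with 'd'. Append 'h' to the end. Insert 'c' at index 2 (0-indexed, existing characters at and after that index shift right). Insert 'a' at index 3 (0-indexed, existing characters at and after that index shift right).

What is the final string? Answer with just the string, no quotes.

Answer: decacgdh

Derivation:
Applying each edit step by step:
Start: "defcgj"
Op 1 (delete idx 2 = 'f'): "defcgj" -> "decgj"
Op 2 (replace idx 4: 'j' -> 'd'): "decgj" -> "decgd"
Op 3 (append 'h'): "decgd" -> "decgdh"
Op 4 (insert 'c' at idx 2): "decgdh" -> "deccgdh"
Op 5 (insert 'a' at idx 3): "deccgdh" -> "decacgdh"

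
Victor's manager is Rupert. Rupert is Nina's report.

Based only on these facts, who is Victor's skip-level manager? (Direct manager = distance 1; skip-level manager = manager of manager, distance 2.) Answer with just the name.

Answer: Nina

Derivation:
Reconstructing the manager chain from the given facts:
  Nina -> Rupert -> Victor
(each arrow means 'manager of the next')
Positions in the chain (0 = top):
  position of Nina: 0
  position of Rupert: 1
  position of Victor: 2

Victor is at position 2; the skip-level manager is 2 steps up the chain, i.e. position 0: Nina.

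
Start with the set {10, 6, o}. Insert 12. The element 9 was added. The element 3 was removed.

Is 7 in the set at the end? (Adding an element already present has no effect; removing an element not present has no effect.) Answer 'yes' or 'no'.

Answer: no

Derivation:
Tracking the set through each operation:
Start: {10, 6, o}
Event 1 (add 12): added. Set: {10, 12, 6, o}
Event 2 (add 9): added. Set: {10, 12, 6, 9, o}
Event 3 (remove 3): not present, no change. Set: {10, 12, 6, 9, o}

Final set: {10, 12, 6, 9, o} (size 5)
7 is NOT in the final set.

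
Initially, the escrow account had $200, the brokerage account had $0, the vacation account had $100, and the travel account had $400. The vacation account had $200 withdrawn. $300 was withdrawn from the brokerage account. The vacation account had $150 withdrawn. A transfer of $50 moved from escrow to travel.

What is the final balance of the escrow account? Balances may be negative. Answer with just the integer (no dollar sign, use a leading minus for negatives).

Answer: 150

Derivation:
Tracking account balances step by step:
Start: escrow=200, brokerage=0, vacation=100, travel=400
Event 1 (withdraw 200 from vacation): vacation: 100 - 200 = -100. Balances: escrow=200, brokerage=0, vacation=-100, travel=400
Event 2 (withdraw 300 from brokerage): brokerage: 0 - 300 = -300. Balances: escrow=200, brokerage=-300, vacation=-100, travel=400
Event 3 (withdraw 150 from vacation): vacation: -100 - 150 = -250. Balances: escrow=200, brokerage=-300, vacation=-250, travel=400
Event 4 (transfer 50 escrow -> travel): escrow: 200 - 50 = 150, travel: 400 + 50 = 450. Balances: escrow=150, brokerage=-300, vacation=-250, travel=450

Final balance of escrow: 150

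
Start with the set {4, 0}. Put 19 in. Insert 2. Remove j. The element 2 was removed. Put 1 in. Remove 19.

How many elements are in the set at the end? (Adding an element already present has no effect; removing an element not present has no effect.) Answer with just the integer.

Answer: 3

Derivation:
Tracking the set through each operation:
Start: {0, 4}
Event 1 (add 19): added. Set: {0, 19, 4}
Event 2 (add 2): added. Set: {0, 19, 2, 4}
Event 3 (remove j): not present, no change. Set: {0, 19, 2, 4}
Event 4 (remove 2): removed. Set: {0, 19, 4}
Event 5 (add 1): added. Set: {0, 1, 19, 4}
Event 6 (remove 19): removed. Set: {0, 1, 4}

Final set: {0, 1, 4} (size 3)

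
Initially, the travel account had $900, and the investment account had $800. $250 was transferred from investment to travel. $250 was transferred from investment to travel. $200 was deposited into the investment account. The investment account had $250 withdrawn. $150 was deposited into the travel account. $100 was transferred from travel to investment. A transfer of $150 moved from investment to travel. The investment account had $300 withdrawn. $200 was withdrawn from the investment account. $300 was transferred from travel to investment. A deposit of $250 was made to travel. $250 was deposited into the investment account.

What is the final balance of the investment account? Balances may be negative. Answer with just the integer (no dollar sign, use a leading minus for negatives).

Answer: 250

Derivation:
Tracking account balances step by step:
Start: travel=900, investment=800
Event 1 (transfer 250 investment -> travel): investment: 800 - 250 = 550, travel: 900 + 250 = 1150. Balances: travel=1150, investment=550
Event 2 (transfer 250 investment -> travel): investment: 550 - 250 = 300, travel: 1150 + 250 = 1400. Balances: travel=1400, investment=300
Event 3 (deposit 200 to investment): investment: 300 + 200 = 500. Balances: travel=1400, investment=500
Event 4 (withdraw 250 from investment): investment: 500 - 250 = 250. Balances: travel=1400, investment=250
Event 5 (deposit 150 to travel): travel: 1400 + 150 = 1550. Balances: travel=1550, investment=250
Event 6 (transfer 100 travel -> investment): travel: 1550 - 100 = 1450, investment: 250 + 100 = 350. Balances: travel=1450, investment=350
Event 7 (transfer 150 investment -> travel): investment: 350 - 150 = 200, travel: 1450 + 150 = 1600. Balances: travel=1600, investment=200
Event 8 (withdraw 300 from investment): investment: 200 - 300 = -100. Balances: travel=1600, investment=-100
Event 9 (withdraw 200 from investment): investment: -100 - 200 = -300. Balances: travel=1600, investment=-300
Event 10 (transfer 300 travel -> investment): travel: 1600 - 300 = 1300, investment: -300 + 300 = 0. Balances: travel=1300, investment=0
Event 11 (deposit 250 to travel): travel: 1300 + 250 = 1550. Balances: travel=1550, investment=0
Event 12 (deposit 250 to investment): investment: 0 + 250 = 250. Balances: travel=1550, investment=250

Final balance of investment: 250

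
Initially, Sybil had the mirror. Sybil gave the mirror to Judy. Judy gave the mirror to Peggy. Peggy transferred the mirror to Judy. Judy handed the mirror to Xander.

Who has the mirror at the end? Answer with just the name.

Answer: Xander

Derivation:
Tracking the mirror through each event:
Start: Sybil has the mirror.
After event 1: Judy has the mirror.
After event 2: Peggy has the mirror.
After event 3: Judy has the mirror.
After event 4: Xander has the mirror.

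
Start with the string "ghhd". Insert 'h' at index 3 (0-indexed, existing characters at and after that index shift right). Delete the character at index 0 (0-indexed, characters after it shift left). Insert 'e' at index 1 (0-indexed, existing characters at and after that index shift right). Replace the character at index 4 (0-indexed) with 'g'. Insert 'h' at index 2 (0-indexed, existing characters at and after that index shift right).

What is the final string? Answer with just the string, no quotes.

Applying each edit step by step:
Start: "ghhd"
Op 1 (insert 'h' at idx 3): "ghhd" -> "ghhhd"
Op 2 (delete idx 0 = 'g'): "ghhhd" -> "hhhd"
Op 3 (insert 'e' at idx 1): "hhhd" -> "hehhd"
Op 4 (replace idx 4: 'd' -> 'g'): "hehhd" -> "hehhg"
Op 5 (insert 'h' at idx 2): "hehhg" -> "hehhhg"

Answer: hehhhg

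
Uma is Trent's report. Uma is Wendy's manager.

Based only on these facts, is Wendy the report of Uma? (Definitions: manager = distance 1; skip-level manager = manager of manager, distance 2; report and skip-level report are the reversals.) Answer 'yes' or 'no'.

Reconstructing the manager chain from the given facts:
  Trent -> Uma -> Wendy
(each arrow means 'manager of the next')
Positions in the chain (0 = top):
  position of Trent: 0
  position of Uma: 1
  position of Wendy: 2

Wendy is at position 2, Uma is at position 1; signed distance (j - i) = -1.
'report' requires j - i = -1. Actual distance is -1, so the relation HOLDS.

Answer: yes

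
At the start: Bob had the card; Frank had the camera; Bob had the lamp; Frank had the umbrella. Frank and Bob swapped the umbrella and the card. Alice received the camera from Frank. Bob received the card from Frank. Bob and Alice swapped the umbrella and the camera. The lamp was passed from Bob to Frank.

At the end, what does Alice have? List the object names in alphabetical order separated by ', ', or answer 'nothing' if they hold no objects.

Tracking all object holders:
Start: card:Bob, camera:Frank, lamp:Bob, umbrella:Frank
Event 1 (swap umbrella<->card: now umbrella:Bob, card:Frank). State: card:Frank, camera:Frank, lamp:Bob, umbrella:Bob
Event 2 (give camera: Frank -> Alice). State: card:Frank, camera:Alice, lamp:Bob, umbrella:Bob
Event 3 (give card: Frank -> Bob). State: card:Bob, camera:Alice, lamp:Bob, umbrella:Bob
Event 4 (swap umbrella<->camera: now umbrella:Alice, camera:Bob). State: card:Bob, camera:Bob, lamp:Bob, umbrella:Alice
Event 5 (give lamp: Bob -> Frank). State: card:Bob, camera:Bob, lamp:Frank, umbrella:Alice

Final state: card:Bob, camera:Bob, lamp:Frank, umbrella:Alice
Alice holds: umbrella.

Answer: umbrella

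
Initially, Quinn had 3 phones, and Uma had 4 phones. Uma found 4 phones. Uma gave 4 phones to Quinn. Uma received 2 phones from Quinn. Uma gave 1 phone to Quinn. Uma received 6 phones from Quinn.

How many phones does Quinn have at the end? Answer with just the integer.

Answer: 0

Derivation:
Tracking counts step by step:
Start: Quinn=3, Uma=4
Event 1 (Uma +4): Uma: 4 -> 8. State: Quinn=3, Uma=8
Event 2 (Uma -> Quinn, 4): Uma: 8 -> 4, Quinn: 3 -> 7. State: Quinn=7, Uma=4
Event 3 (Quinn -> Uma, 2): Quinn: 7 -> 5, Uma: 4 -> 6. State: Quinn=5, Uma=6
Event 4 (Uma -> Quinn, 1): Uma: 6 -> 5, Quinn: 5 -> 6. State: Quinn=6, Uma=5
Event 5 (Quinn -> Uma, 6): Quinn: 6 -> 0, Uma: 5 -> 11. State: Quinn=0, Uma=11

Quinn's final count: 0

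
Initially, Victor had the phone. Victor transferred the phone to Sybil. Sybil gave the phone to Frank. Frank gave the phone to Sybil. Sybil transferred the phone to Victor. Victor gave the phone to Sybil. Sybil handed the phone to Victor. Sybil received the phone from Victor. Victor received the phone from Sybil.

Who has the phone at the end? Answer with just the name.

Answer: Victor

Derivation:
Tracking the phone through each event:
Start: Victor has the phone.
After event 1: Sybil has the phone.
After event 2: Frank has the phone.
After event 3: Sybil has the phone.
After event 4: Victor has the phone.
After event 5: Sybil has the phone.
After event 6: Victor has the phone.
After event 7: Sybil has the phone.
After event 8: Victor has the phone.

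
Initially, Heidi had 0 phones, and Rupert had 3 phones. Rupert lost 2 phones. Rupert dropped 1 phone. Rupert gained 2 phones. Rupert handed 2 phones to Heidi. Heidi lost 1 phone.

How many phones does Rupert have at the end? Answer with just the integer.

Tracking counts step by step:
Start: Heidi=0, Rupert=3
Event 1 (Rupert -2): Rupert: 3 -> 1. State: Heidi=0, Rupert=1
Event 2 (Rupert -1): Rupert: 1 -> 0. State: Heidi=0, Rupert=0
Event 3 (Rupert +2): Rupert: 0 -> 2. State: Heidi=0, Rupert=2
Event 4 (Rupert -> Heidi, 2): Rupert: 2 -> 0, Heidi: 0 -> 2. State: Heidi=2, Rupert=0
Event 5 (Heidi -1): Heidi: 2 -> 1. State: Heidi=1, Rupert=0

Rupert's final count: 0

Answer: 0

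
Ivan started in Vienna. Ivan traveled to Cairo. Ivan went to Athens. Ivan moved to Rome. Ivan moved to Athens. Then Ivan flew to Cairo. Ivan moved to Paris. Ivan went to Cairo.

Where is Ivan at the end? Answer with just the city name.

Answer: Cairo

Derivation:
Tracking Ivan's location:
Start: Ivan is in Vienna.
After move 1: Vienna -> Cairo. Ivan is in Cairo.
After move 2: Cairo -> Athens. Ivan is in Athens.
After move 3: Athens -> Rome. Ivan is in Rome.
After move 4: Rome -> Athens. Ivan is in Athens.
After move 5: Athens -> Cairo. Ivan is in Cairo.
After move 6: Cairo -> Paris. Ivan is in Paris.
After move 7: Paris -> Cairo. Ivan is in Cairo.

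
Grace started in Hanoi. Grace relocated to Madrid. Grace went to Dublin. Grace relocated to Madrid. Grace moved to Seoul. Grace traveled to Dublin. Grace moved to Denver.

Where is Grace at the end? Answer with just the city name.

Tracking Grace's location:
Start: Grace is in Hanoi.
After move 1: Hanoi -> Madrid. Grace is in Madrid.
After move 2: Madrid -> Dublin. Grace is in Dublin.
After move 3: Dublin -> Madrid. Grace is in Madrid.
After move 4: Madrid -> Seoul. Grace is in Seoul.
After move 5: Seoul -> Dublin. Grace is in Dublin.
After move 6: Dublin -> Denver. Grace is in Denver.

Answer: Denver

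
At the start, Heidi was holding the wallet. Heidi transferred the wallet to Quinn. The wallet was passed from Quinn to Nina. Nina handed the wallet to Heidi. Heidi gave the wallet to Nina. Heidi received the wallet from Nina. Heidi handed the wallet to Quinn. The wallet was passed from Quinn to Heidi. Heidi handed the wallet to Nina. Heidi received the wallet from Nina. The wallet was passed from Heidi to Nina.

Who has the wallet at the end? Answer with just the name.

Answer: Nina

Derivation:
Tracking the wallet through each event:
Start: Heidi has the wallet.
After event 1: Quinn has the wallet.
After event 2: Nina has the wallet.
After event 3: Heidi has the wallet.
After event 4: Nina has the wallet.
After event 5: Heidi has the wallet.
After event 6: Quinn has the wallet.
After event 7: Heidi has the wallet.
After event 8: Nina has the wallet.
After event 9: Heidi has the wallet.
After event 10: Nina has the wallet.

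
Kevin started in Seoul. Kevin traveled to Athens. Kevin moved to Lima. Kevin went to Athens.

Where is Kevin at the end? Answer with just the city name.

Answer: Athens

Derivation:
Tracking Kevin's location:
Start: Kevin is in Seoul.
After move 1: Seoul -> Athens. Kevin is in Athens.
After move 2: Athens -> Lima. Kevin is in Lima.
After move 3: Lima -> Athens. Kevin is in Athens.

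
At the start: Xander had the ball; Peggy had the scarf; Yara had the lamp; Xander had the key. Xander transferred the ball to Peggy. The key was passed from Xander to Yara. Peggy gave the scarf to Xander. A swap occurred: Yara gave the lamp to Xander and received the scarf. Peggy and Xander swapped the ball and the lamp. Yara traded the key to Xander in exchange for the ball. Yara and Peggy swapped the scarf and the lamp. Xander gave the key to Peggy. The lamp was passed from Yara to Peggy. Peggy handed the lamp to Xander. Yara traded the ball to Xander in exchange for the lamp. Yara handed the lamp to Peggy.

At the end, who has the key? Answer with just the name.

Tracking all object holders:
Start: ball:Xander, scarf:Peggy, lamp:Yara, key:Xander
Event 1 (give ball: Xander -> Peggy). State: ball:Peggy, scarf:Peggy, lamp:Yara, key:Xander
Event 2 (give key: Xander -> Yara). State: ball:Peggy, scarf:Peggy, lamp:Yara, key:Yara
Event 3 (give scarf: Peggy -> Xander). State: ball:Peggy, scarf:Xander, lamp:Yara, key:Yara
Event 4 (swap lamp<->scarf: now lamp:Xander, scarf:Yara). State: ball:Peggy, scarf:Yara, lamp:Xander, key:Yara
Event 5 (swap ball<->lamp: now ball:Xander, lamp:Peggy). State: ball:Xander, scarf:Yara, lamp:Peggy, key:Yara
Event 6 (swap key<->ball: now key:Xander, ball:Yara). State: ball:Yara, scarf:Yara, lamp:Peggy, key:Xander
Event 7 (swap scarf<->lamp: now scarf:Peggy, lamp:Yara). State: ball:Yara, scarf:Peggy, lamp:Yara, key:Xander
Event 8 (give key: Xander -> Peggy). State: ball:Yara, scarf:Peggy, lamp:Yara, key:Peggy
Event 9 (give lamp: Yara -> Peggy). State: ball:Yara, scarf:Peggy, lamp:Peggy, key:Peggy
Event 10 (give lamp: Peggy -> Xander). State: ball:Yara, scarf:Peggy, lamp:Xander, key:Peggy
Event 11 (swap ball<->lamp: now ball:Xander, lamp:Yara). State: ball:Xander, scarf:Peggy, lamp:Yara, key:Peggy
Event 12 (give lamp: Yara -> Peggy). State: ball:Xander, scarf:Peggy, lamp:Peggy, key:Peggy

Final state: ball:Xander, scarf:Peggy, lamp:Peggy, key:Peggy
The key is held by Peggy.

Answer: Peggy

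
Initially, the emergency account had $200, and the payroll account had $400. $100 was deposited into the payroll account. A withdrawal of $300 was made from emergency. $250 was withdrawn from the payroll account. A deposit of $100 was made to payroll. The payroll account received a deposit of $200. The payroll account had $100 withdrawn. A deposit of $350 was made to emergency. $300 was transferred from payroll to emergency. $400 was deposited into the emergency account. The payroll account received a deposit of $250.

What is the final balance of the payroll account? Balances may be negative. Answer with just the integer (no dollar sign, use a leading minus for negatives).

Tracking account balances step by step:
Start: emergency=200, payroll=400
Event 1 (deposit 100 to payroll): payroll: 400 + 100 = 500. Balances: emergency=200, payroll=500
Event 2 (withdraw 300 from emergency): emergency: 200 - 300 = -100. Balances: emergency=-100, payroll=500
Event 3 (withdraw 250 from payroll): payroll: 500 - 250 = 250. Balances: emergency=-100, payroll=250
Event 4 (deposit 100 to payroll): payroll: 250 + 100 = 350. Balances: emergency=-100, payroll=350
Event 5 (deposit 200 to payroll): payroll: 350 + 200 = 550. Balances: emergency=-100, payroll=550
Event 6 (withdraw 100 from payroll): payroll: 550 - 100 = 450. Balances: emergency=-100, payroll=450
Event 7 (deposit 350 to emergency): emergency: -100 + 350 = 250. Balances: emergency=250, payroll=450
Event 8 (transfer 300 payroll -> emergency): payroll: 450 - 300 = 150, emergency: 250 + 300 = 550. Balances: emergency=550, payroll=150
Event 9 (deposit 400 to emergency): emergency: 550 + 400 = 950. Balances: emergency=950, payroll=150
Event 10 (deposit 250 to payroll): payroll: 150 + 250 = 400. Balances: emergency=950, payroll=400

Final balance of payroll: 400

Answer: 400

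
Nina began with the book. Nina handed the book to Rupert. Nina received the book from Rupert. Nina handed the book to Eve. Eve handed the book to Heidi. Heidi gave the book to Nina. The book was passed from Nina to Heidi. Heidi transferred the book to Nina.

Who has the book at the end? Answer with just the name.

Answer: Nina

Derivation:
Tracking the book through each event:
Start: Nina has the book.
After event 1: Rupert has the book.
After event 2: Nina has the book.
After event 3: Eve has the book.
After event 4: Heidi has the book.
After event 5: Nina has the book.
After event 6: Heidi has the book.
After event 7: Nina has the book.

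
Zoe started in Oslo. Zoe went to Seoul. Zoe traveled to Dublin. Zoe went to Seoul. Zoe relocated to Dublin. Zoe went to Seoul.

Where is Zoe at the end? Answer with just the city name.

Answer: Seoul

Derivation:
Tracking Zoe's location:
Start: Zoe is in Oslo.
After move 1: Oslo -> Seoul. Zoe is in Seoul.
After move 2: Seoul -> Dublin. Zoe is in Dublin.
After move 3: Dublin -> Seoul. Zoe is in Seoul.
After move 4: Seoul -> Dublin. Zoe is in Dublin.
After move 5: Dublin -> Seoul. Zoe is in Seoul.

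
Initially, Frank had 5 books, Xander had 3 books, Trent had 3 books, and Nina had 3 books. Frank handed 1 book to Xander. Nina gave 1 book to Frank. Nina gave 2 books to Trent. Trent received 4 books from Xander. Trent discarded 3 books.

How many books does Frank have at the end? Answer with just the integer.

Answer: 5

Derivation:
Tracking counts step by step:
Start: Frank=5, Xander=3, Trent=3, Nina=3
Event 1 (Frank -> Xander, 1): Frank: 5 -> 4, Xander: 3 -> 4. State: Frank=4, Xander=4, Trent=3, Nina=3
Event 2 (Nina -> Frank, 1): Nina: 3 -> 2, Frank: 4 -> 5. State: Frank=5, Xander=4, Trent=3, Nina=2
Event 3 (Nina -> Trent, 2): Nina: 2 -> 0, Trent: 3 -> 5. State: Frank=5, Xander=4, Trent=5, Nina=0
Event 4 (Xander -> Trent, 4): Xander: 4 -> 0, Trent: 5 -> 9. State: Frank=5, Xander=0, Trent=9, Nina=0
Event 5 (Trent -3): Trent: 9 -> 6. State: Frank=5, Xander=0, Trent=6, Nina=0

Frank's final count: 5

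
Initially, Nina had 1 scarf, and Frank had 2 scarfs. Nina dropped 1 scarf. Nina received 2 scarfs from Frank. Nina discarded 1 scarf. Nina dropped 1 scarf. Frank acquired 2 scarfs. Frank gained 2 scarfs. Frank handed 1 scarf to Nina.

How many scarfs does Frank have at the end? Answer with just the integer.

Answer: 3

Derivation:
Tracking counts step by step:
Start: Nina=1, Frank=2
Event 1 (Nina -1): Nina: 1 -> 0. State: Nina=0, Frank=2
Event 2 (Frank -> Nina, 2): Frank: 2 -> 0, Nina: 0 -> 2. State: Nina=2, Frank=0
Event 3 (Nina -1): Nina: 2 -> 1. State: Nina=1, Frank=0
Event 4 (Nina -1): Nina: 1 -> 0. State: Nina=0, Frank=0
Event 5 (Frank +2): Frank: 0 -> 2. State: Nina=0, Frank=2
Event 6 (Frank +2): Frank: 2 -> 4. State: Nina=0, Frank=4
Event 7 (Frank -> Nina, 1): Frank: 4 -> 3, Nina: 0 -> 1. State: Nina=1, Frank=3

Frank's final count: 3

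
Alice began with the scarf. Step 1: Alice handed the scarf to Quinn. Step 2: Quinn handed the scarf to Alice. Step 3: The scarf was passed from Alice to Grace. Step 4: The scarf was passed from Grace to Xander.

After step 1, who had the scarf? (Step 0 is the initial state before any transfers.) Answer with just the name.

Answer: Quinn

Derivation:
Tracking the scarf holder through step 1:
After step 0 (start): Alice
After step 1: Quinn

At step 1, the holder is Quinn.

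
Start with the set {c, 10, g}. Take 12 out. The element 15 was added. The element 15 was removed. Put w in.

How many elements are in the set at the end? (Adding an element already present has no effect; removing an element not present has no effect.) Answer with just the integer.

Tracking the set through each operation:
Start: {10, c, g}
Event 1 (remove 12): not present, no change. Set: {10, c, g}
Event 2 (add 15): added. Set: {10, 15, c, g}
Event 3 (remove 15): removed. Set: {10, c, g}
Event 4 (add w): added. Set: {10, c, g, w}

Final set: {10, c, g, w} (size 4)

Answer: 4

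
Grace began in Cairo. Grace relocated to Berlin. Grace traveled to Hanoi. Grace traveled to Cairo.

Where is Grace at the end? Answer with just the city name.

Answer: Cairo

Derivation:
Tracking Grace's location:
Start: Grace is in Cairo.
After move 1: Cairo -> Berlin. Grace is in Berlin.
After move 2: Berlin -> Hanoi. Grace is in Hanoi.
After move 3: Hanoi -> Cairo. Grace is in Cairo.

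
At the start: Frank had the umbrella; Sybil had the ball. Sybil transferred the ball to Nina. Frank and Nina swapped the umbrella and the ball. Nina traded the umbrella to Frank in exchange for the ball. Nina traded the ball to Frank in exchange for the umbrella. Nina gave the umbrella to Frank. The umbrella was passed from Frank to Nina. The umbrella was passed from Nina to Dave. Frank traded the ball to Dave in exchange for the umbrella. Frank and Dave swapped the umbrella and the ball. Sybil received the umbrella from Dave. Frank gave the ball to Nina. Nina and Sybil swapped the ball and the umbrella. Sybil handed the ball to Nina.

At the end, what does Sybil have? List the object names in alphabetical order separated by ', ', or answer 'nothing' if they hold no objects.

Tracking all object holders:
Start: umbrella:Frank, ball:Sybil
Event 1 (give ball: Sybil -> Nina). State: umbrella:Frank, ball:Nina
Event 2 (swap umbrella<->ball: now umbrella:Nina, ball:Frank). State: umbrella:Nina, ball:Frank
Event 3 (swap umbrella<->ball: now umbrella:Frank, ball:Nina). State: umbrella:Frank, ball:Nina
Event 4 (swap ball<->umbrella: now ball:Frank, umbrella:Nina). State: umbrella:Nina, ball:Frank
Event 5 (give umbrella: Nina -> Frank). State: umbrella:Frank, ball:Frank
Event 6 (give umbrella: Frank -> Nina). State: umbrella:Nina, ball:Frank
Event 7 (give umbrella: Nina -> Dave). State: umbrella:Dave, ball:Frank
Event 8 (swap ball<->umbrella: now ball:Dave, umbrella:Frank). State: umbrella:Frank, ball:Dave
Event 9 (swap umbrella<->ball: now umbrella:Dave, ball:Frank). State: umbrella:Dave, ball:Frank
Event 10 (give umbrella: Dave -> Sybil). State: umbrella:Sybil, ball:Frank
Event 11 (give ball: Frank -> Nina). State: umbrella:Sybil, ball:Nina
Event 12 (swap ball<->umbrella: now ball:Sybil, umbrella:Nina). State: umbrella:Nina, ball:Sybil
Event 13 (give ball: Sybil -> Nina). State: umbrella:Nina, ball:Nina

Final state: umbrella:Nina, ball:Nina
Sybil holds: (nothing).

Answer: nothing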